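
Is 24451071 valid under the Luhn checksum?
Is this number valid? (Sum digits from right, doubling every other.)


Luhn sum = 29
29 mod 10 = 9

Invalid (Luhn sum mod 10 = 9)


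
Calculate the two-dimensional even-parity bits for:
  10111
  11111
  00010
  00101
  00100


Row parities: 01101
Column parities: 01011

Row P: 01101, Col P: 01011, Corner: 1


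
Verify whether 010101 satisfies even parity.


Number of 1s: 3

No, parity error (3 ones)


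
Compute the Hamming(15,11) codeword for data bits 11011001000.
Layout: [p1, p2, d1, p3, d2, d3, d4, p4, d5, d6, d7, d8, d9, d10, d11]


Parity bits: p1=0, p2=0, p3=1, p4=0

001110101001000


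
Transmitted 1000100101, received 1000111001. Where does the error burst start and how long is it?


XOR: 0000011100

Burst at position 5, length 3


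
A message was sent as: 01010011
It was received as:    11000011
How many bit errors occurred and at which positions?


XOR: 10010000

2 error(s) at position(s): 0, 3


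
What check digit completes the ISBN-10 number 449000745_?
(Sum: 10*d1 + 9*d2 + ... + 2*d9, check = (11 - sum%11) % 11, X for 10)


Weighted sum: 198
198 mod 11 = 0

Check digit: 0


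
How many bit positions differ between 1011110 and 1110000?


XOR: 0101110
Count of 1s: 4

4


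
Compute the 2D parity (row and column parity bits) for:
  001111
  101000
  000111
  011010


Row parities: 0011
Column parities: 111010

Row P: 0011, Col P: 111010, Corner: 0


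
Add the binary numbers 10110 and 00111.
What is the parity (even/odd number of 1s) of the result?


10110 = 22
00111 = 7
Sum = 29 = 11101
1s count = 4

even parity (4 ones in 11101)


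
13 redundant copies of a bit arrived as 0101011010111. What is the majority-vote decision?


Ones: 8 out of 13
Threshold: 7

1 (8/13 voted 1)


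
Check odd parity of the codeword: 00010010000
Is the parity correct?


Number of 1s: 2

No, parity error (2 ones)


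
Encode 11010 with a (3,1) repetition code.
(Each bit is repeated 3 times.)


Each bit -> 3 copies

111111000111000


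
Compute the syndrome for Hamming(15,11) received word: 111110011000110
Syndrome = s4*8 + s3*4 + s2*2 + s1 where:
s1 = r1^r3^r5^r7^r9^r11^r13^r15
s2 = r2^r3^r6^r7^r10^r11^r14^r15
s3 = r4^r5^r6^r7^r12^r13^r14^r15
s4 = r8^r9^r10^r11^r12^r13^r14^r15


s1=1, s2=1, s3=0, s4=0

Syndrome = 3 (error at position 3)


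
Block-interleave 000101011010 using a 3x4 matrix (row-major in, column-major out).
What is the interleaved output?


Matrix:
  0001
  0101
  1010
Read columns: 001010001110

001010001110


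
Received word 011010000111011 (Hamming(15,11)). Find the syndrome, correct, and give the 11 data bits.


Syndrome = 8: error at position 8

Data: 11000111011 (corrected bit 8)


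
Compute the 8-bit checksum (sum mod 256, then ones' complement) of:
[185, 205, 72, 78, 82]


Sum = 622 mod 256 = 110
Complement = 145

145


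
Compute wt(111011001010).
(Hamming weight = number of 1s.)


Counting 1s in 111011001010

7


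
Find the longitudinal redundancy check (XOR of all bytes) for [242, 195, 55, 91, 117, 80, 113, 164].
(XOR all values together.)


XOR chain: 242 ^ 195 ^ 55 ^ 91 ^ 117 ^ 80 ^ 113 ^ 164 = 173

173


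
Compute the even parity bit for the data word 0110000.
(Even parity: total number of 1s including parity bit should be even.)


Number of 1s in data: 2
Parity bit: 0

0


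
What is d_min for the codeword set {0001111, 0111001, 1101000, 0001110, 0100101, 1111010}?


Comparing all pairs, minimum distance: 1
Can detect 0 errors, correct 0 errors

1


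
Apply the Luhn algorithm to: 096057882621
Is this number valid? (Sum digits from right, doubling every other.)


Luhn sum = 50
50 mod 10 = 0

Valid (Luhn sum mod 10 = 0)


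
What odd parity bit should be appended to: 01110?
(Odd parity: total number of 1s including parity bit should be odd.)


Number of 1s in data: 3
Parity bit: 0

0


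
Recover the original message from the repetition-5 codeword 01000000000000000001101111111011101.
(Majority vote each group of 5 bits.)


Groups: 01000, 00000, 00000, 00001, 10111, 11110, 11101
Majority votes: 0000111

0000111


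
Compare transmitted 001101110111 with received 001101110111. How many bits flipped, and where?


XOR: 000000000000

0 errors (received matches sent)


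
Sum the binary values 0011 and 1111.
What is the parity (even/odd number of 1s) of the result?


0011 = 3
1111 = 15
Sum = 18 = 10010
1s count = 2

even parity (2 ones in 10010)


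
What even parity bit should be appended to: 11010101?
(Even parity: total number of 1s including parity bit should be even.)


Number of 1s in data: 5
Parity bit: 1

1


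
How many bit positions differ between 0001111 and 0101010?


XOR: 0100101
Count of 1s: 3

3


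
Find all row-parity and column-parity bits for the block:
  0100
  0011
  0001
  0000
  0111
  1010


Row parities: 101010
Column parities: 1011

Row P: 101010, Col P: 1011, Corner: 1


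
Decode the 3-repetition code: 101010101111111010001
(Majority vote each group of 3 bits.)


Groups: 101, 010, 101, 111, 111, 010, 001
Majority votes: 1011100

1011100


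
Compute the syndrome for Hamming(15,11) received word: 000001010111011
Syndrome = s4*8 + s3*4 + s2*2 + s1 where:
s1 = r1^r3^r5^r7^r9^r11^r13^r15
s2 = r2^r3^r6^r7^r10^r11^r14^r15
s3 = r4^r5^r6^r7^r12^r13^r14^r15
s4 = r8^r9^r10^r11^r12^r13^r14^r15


s1=0, s2=1, s3=0, s4=0

Syndrome = 2 (error at position 2)


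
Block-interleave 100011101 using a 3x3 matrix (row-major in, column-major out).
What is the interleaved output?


Matrix:
  100
  011
  101
Read columns: 101010011

101010011


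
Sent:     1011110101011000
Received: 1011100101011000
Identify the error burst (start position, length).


XOR: 0000010000000000

Burst at position 5, length 1


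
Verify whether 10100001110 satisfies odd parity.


Number of 1s: 5

Yes, parity is correct (5 ones)


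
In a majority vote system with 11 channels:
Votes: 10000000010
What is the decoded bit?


Ones: 2 out of 11
Threshold: 6

0 (2/11 voted 1)


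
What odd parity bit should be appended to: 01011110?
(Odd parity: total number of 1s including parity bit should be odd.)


Number of 1s in data: 5
Parity bit: 0

0


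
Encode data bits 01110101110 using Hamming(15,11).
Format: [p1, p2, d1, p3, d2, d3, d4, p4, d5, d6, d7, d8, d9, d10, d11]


Parity bits: p1=1, p2=0, p3=0, p4=0

100011100101110


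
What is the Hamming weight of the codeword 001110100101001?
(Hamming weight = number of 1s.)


Counting 1s in 001110100101001

7


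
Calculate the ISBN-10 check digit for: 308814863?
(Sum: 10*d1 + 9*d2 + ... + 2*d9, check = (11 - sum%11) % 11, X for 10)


Weighted sum: 232
232 mod 11 = 1

Check digit: X


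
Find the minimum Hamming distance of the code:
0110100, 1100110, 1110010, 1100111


Comparing all pairs, minimum distance: 1
Can detect 0 errors, correct 0 errors

1


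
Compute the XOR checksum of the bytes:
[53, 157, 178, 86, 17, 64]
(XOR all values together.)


XOR chain: 53 ^ 157 ^ 178 ^ 86 ^ 17 ^ 64 = 29

29


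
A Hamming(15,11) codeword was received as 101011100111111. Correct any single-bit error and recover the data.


Syndrome = 7: error at position 7

Data: 11100111111 (corrected bit 7)


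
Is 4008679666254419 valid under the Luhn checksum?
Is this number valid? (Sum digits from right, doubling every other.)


Luhn sum = 82
82 mod 10 = 2

Invalid (Luhn sum mod 10 = 2)


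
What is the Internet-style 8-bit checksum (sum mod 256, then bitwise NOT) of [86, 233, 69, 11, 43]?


Sum = 442 mod 256 = 186
Complement = 69

69


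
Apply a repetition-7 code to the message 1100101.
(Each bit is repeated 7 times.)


Each bit -> 7 copies

1111111111111100000000000000111111100000001111111


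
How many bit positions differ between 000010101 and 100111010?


XOR: 100101111
Count of 1s: 6

6


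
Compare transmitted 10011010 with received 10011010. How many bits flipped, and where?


XOR: 00000000

0 errors (received matches sent)


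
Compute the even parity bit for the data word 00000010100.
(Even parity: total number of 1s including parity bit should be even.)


Number of 1s in data: 2
Parity bit: 0

0


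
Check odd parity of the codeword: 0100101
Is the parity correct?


Number of 1s: 3

Yes, parity is correct (3 ones)


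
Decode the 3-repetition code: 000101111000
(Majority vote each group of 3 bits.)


Groups: 000, 101, 111, 000
Majority votes: 0110

0110


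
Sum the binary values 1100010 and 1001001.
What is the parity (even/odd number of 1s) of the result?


1100010 = 98
1001001 = 73
Sum = 171 = 10101011
1s count = 5

odd parity (5 ones in 10101011)


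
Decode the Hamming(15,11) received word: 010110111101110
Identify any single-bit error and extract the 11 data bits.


Syndrome = 0: no error detected

Data: 01011101110 (no errors)


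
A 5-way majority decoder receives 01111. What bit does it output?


Ones: 4 out of 5
Threshold: 3

1 (4/5 voted 1)


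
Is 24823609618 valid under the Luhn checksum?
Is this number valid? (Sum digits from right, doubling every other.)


Luhn sum = 53
53 mod 10 = 3

Invalid (Luhn sum mod 10 = 3)


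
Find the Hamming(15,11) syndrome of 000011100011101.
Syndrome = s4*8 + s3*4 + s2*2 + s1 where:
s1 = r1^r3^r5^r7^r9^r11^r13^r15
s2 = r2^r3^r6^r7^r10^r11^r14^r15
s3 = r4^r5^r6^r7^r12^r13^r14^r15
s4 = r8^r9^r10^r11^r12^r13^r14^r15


s1=1, s2=0, s3=0, s4=0

Syndrome = 1 (error at position 1)


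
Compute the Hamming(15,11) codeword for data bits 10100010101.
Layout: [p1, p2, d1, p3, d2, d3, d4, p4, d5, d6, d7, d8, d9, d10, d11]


Parity bits: p1=0, p2=0, p3=1, p4=1

001101010010101


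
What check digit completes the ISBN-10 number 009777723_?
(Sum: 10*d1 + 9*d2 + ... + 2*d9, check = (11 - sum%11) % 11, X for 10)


Weighted sum: 238
238 mod 11 = 7

Check digit: 4


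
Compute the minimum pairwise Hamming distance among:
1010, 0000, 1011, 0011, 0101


Comparing all pairs, minimum distance: 1
Can detect 0 errors, correct 0 errors

1


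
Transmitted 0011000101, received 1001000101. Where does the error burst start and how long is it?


XOR: 1010000000

Burst at position 0, length 3


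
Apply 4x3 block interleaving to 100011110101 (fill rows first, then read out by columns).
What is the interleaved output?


Matrix:
  100
  011
  110
  101
Read columns: 101101100101

101101100101


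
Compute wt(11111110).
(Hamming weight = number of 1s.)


Counting 1s in 11111110

7


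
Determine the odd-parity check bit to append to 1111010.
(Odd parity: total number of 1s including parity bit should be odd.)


Number of 1s in data: 5
Parity bit: 0

0


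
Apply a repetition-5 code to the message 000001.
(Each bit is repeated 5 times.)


Each bit -> 5 copies

000000000000000000000000011111


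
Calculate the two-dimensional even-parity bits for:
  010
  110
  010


Row parities: 101
Column parities: 110

Row P: 101, Col P: 110, Corner: 0


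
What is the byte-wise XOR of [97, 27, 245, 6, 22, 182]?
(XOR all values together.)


XOR chain: 97 ^ 27 ^ 245 ^ 6 ^ 22 ^ 182 = 41

41


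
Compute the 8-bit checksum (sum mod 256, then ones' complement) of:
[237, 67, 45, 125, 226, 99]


Sum = 799 mod 256 = 31
Complement = 224

224


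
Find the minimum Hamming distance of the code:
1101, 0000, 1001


Comparing all pairs, minimum distance: 1
Can detect 0 errors, correct 0 errors

1


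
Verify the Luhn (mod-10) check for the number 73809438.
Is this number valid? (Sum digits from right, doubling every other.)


Luhn sum = 42
42 mod 10 = 2

Invalid (Luhn sum mod 10 = 2)


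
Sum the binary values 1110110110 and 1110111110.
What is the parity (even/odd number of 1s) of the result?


1110110110 = 950
1110111110 = 958
Sum = 1908 = 11101110100
1s count = 7

odd parity (7 ones in 11101110100)


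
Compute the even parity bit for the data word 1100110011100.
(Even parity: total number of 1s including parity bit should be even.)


Number of 1s in data: 7
Parity bit: 1

1


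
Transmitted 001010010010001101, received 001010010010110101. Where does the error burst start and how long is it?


XOR: 000000000000111000

Burst at position 12, length 3


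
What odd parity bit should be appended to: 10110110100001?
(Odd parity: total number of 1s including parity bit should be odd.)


Number of 1s in data: 7
Parity bit: 0

0


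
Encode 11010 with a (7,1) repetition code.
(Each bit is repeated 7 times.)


Each bit -> 7 copies

11111111111111000000011111110000000


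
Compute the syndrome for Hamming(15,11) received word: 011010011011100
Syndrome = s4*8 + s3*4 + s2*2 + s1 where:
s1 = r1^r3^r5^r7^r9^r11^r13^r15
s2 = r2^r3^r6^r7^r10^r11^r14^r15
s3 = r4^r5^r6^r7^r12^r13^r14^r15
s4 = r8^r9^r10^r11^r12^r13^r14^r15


s1=1, s2=1, s3=1, s4=1

Syndrome = 15 (error at position 15)


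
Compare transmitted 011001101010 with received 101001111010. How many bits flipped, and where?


XOR: 110000010000

3 error(s) at position(s): 0, 1, 7


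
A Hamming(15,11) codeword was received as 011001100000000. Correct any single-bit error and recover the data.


Syndrome = 0: no error detected

Data: 10110000000 (no errors)


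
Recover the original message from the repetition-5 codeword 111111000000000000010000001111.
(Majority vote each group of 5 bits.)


Groups: 11111, 10000, 00000, 00001, 00000, 01111
Majority votes: 100001

100001


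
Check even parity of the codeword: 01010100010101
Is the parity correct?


Number of 1s: 6

Yes, parity is correct (6 ones)


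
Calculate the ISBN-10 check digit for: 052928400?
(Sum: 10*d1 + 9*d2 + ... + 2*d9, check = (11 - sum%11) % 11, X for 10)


Weighted sum: 192
192 mod 11 = 5

Check digit: 6


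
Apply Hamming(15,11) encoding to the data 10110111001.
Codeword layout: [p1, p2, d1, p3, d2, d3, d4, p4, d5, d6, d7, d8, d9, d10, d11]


Parity bits: p1=0, p2=0, p3=0, p4=0

001001100111001


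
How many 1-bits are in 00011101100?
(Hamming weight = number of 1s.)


Counting 1s in 00011101100

5


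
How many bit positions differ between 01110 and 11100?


XOR: 10010
Count of 1s: 2

2


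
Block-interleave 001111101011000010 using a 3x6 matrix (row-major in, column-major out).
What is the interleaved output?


Matrix:
  001111
  101011
  000010
Read columns: 010000110100111110

010000110100111110


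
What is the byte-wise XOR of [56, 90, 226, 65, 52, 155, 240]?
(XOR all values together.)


XOR chain: 56 ^ 90 ^ 226 ^ 65 ^ 52 ^ 155 ^ 240 = 158

158


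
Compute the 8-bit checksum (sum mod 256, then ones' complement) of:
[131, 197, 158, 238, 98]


Sum = 822 mod 256 = 54
Complement = 201

201


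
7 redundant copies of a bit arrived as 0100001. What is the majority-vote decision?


Ones: 2 out of 7
Threshold: 4

0 (2/7 voted 1)


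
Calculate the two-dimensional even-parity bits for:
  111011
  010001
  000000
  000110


Row parities: 1000
Column parities: 101100

Row P: 1000, Col P: 101100, Corner: 1


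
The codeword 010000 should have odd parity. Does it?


Number of 1s: 1

Yes, parity is correct (1 ones)


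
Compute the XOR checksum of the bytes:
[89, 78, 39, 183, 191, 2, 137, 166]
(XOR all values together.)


XOR chain: 89 ^ 78 ^ 39 ^ 183 ^ 191 ^ 2 ^ 137 ^ 166 = 21

21


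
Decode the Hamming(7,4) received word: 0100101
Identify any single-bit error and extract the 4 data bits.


Syndrome = 0: no error detected

Data: 0101 (no errors)


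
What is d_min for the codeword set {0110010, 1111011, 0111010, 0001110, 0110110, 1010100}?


Comparing all pairs, minimum distance: 1
Can detect 0 errors, correct 0 errors

1


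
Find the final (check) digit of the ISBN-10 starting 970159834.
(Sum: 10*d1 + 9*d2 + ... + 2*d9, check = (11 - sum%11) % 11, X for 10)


Weighted sum: 284
284 mod 11 = 9

Check digit: 2


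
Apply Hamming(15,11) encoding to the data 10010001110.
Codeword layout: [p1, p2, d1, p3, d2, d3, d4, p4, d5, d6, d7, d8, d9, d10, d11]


Parity bits: p1=1, p2=1, p3=0, p4=1

111000110001110


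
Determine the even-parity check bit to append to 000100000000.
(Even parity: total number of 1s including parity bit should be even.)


Number of 1s in data: 1
Parity bit: 1

1


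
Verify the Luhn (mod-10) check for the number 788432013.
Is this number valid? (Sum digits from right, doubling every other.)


Luhn sum = 42
42 mod 10 = 2

Invalid (Luhn sum mod 10 = 2)


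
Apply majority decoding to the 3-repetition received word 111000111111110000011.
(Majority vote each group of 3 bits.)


Groups: 111, 000, 111, 111, 110, 000, 011
Majority votes: 1011101

1011101


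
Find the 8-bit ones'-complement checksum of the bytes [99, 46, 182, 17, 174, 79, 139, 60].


Sum = 796 mod 256 = 28
Complement = 227

227


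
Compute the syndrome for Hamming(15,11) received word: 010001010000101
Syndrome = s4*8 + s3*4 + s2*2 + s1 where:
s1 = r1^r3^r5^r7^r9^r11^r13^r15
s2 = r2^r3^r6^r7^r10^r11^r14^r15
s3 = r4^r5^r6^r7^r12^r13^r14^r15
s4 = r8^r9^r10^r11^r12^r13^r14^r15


s1=0, s2=1, s3=1, s4=1

Syndrome = 14 (error at position 14)


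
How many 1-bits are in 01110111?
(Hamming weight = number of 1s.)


Counting 1s in 01110111

6


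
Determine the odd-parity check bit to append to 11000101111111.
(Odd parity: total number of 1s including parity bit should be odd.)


Number of 1s in data: 10
Parity bit: 1

1


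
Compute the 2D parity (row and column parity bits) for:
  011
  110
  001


Row parities: 001
Column parities: 100

Row P: 001, Col P: 100, Corner: 1


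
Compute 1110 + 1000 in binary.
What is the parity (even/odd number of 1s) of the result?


1110 = 14
1000 = 8
Sum = 22 = 10110
1s count = 3

odd parity (3 ones in 10110)


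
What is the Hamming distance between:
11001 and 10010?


XOR: 01011
Count of 1s: 3

3


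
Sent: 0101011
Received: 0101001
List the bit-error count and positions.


XOR: 0000010

1 error(s) at position(s): 5


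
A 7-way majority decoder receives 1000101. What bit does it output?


Ones: 3 out of 7
Threshold: 4

0 (3/7 voted 1)


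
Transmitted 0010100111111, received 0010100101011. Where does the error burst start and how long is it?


XOR: 0000000010100

Burst at position 8, length 3


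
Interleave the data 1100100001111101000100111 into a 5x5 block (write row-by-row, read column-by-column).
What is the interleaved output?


Matrix:
  11001
  00001
  11110
  10001
  00111
Read columns: 1011010100001010010111011

1011010100001010010111011


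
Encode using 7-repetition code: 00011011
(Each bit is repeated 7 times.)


Each bit -> 7 copies

00000000000000000000011111111111111000000011111111111111


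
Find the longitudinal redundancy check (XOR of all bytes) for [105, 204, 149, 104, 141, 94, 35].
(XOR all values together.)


XOR chain: 105 ^ 204 ^ 149 ^ 104 ^ 141 ^ 94 ^ 35 = 168

168


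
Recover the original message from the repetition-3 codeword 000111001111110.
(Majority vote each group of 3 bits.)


Groups: 000, 111, 001, 111, 110
Majority votes: 01011

01011


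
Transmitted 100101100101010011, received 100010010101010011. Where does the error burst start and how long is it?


XOR: 000111110000000000

Burst at position 3, length 5


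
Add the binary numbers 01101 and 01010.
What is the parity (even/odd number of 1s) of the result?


01101 = 13
01010 = 10
Sum = 23 = 10111
1s count = 4

even parity (4 ones in 10111)


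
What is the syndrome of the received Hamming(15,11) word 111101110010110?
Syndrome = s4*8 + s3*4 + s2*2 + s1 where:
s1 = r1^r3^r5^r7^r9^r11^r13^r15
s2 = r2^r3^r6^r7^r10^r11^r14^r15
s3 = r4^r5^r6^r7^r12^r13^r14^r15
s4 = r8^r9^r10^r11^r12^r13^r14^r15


s1=1, s2=0, s3=1, s4=0

Syndrome = 5 (error at position 5)


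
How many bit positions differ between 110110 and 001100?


XOR: 111010
Count of 1s: 4

4


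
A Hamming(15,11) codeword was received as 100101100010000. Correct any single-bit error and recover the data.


Syndrome = 15: error at position 15

Data: 00110010001 (corrected bit 15)


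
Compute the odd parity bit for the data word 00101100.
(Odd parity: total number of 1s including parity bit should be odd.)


Number of 1s in data: 3
Parity bit: 0

0


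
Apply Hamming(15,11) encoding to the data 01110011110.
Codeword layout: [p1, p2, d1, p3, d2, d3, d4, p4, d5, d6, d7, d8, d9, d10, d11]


Parity bits: p1=0, p2=0, p3=0, p4=0

000011100011110


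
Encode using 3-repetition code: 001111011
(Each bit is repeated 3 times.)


Each bit -> 3 copies

000000111111111111000111111


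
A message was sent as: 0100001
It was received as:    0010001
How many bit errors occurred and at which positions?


XOR: 0110000

2 error(s) at position(s): 1, 2


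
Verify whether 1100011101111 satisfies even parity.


Number of 1s: 9

No, parity error (9 ones)


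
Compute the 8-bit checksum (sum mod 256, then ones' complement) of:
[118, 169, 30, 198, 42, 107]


Sum = 664 mod 256 = 152
Complement = 103

103


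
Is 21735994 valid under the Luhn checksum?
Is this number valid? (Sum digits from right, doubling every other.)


Luhn sum = 36
36 mod 10 = 6

Invalid (Luhn sum mod 10 = 6)


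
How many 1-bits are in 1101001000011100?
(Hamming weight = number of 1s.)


Counting 1s in 1101001000011100

7


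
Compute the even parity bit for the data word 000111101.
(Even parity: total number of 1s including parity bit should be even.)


Number of 1s in data: 5
Parity bit: 1

1


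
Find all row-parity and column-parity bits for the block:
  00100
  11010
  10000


Row parities: 111
Column parities: 01110

Row P: 111, Col P: 01110, Corner: 1


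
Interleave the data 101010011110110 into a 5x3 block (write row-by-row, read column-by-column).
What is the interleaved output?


Matrix:
  101
  010
  011
  110
  110
Read columns: 100110111110100

100110111110100


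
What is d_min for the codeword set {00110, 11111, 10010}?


Comparing all pairs, minimum distance: 2
Can detect 1 errors, correct 0 errors

2


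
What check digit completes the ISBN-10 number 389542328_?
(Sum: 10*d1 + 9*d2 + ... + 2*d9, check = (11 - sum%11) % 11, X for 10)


Weighted sum: 277
277 mod 11 = 2

Check digit: 9


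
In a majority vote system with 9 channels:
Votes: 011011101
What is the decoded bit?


Ones: 6 out of 9
Threshold: 5

1 (6/9 voted 1)


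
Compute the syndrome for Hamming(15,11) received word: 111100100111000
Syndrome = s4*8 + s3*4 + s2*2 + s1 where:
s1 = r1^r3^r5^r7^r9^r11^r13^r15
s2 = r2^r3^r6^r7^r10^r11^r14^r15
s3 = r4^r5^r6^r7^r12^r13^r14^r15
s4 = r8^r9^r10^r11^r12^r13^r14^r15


s1=0, s2=1, s3=1, s4=1

Syndrome = 14 (error at position 14)


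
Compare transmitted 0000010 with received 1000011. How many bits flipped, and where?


XOR: 1000001

2 error(s) at position(s): 0, 6


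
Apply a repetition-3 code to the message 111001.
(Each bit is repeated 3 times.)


Each bit -> 3 copies

111111111000000111


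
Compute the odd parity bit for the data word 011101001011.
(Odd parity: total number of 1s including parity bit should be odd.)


Number of 1s in data: 7
Parity bit: 0

0


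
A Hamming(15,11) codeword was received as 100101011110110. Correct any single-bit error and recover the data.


Syndrome = 0: no error detected

Data: 00101110110 (no errors)


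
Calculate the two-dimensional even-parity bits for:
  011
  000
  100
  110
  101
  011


Row parities: 001000
Column parities: 111

Row P: 001000, Col P: 111, Corner: 1


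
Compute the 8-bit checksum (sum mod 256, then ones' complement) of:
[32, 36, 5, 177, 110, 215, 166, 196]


Sum = 937 mod 256 = 169
Complement = 86

86


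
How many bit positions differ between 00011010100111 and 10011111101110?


XOR: 10000101001001
Count of 1s: 5

5


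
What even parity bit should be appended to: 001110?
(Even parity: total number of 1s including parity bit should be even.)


Number of 1s in data: 3
Parity bit: 1

1


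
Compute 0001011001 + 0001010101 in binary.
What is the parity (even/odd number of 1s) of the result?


0001011001 = 89
0001010101 = 85
Sum = 174 = 10101110
1s count = 5

odd parity (5 ones in 10101110)


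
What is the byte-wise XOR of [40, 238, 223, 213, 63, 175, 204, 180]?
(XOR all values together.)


XOR chain: 40 ^ 238 ^ 223 ^ 213 ^ 63 ^ 175 ^ 204 ^ 180 = 36

36


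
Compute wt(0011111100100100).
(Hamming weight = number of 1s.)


Counting 1s in 0011111100100100

8


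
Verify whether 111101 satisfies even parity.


Number of 1s: 5

No, parity error (5 ones)


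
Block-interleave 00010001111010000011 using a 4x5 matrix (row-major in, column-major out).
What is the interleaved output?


Matrix:
  00010
  00111
  10100
  00011
Read columns: 00100000011011010101

00100000011011010101


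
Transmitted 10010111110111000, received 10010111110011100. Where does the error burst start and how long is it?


XOR: 00000000000100100

Burst at position 11, length 4


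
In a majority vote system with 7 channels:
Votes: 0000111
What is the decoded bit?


Ones: 3 out of 7
Threshold: 4

0 (3/7 voted 1)


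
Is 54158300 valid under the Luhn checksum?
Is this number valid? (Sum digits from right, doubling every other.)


Luhn sum = 22
22 mod 10 = 2

Invalid (Luhn sum mod 10 = 2)


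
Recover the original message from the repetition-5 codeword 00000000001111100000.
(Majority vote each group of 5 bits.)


Groups: 00000, 00000, 11111, 00000
Majority votes: 0010

0010


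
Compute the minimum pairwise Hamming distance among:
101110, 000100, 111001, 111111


Comparing all pairs, minimum distance: 2
Can detect 1 errors, correct 0 errors

2


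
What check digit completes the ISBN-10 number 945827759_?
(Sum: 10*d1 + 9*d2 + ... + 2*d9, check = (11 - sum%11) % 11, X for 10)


Weighted sum: 330
330 mod 11 = 0

Check digit: 0


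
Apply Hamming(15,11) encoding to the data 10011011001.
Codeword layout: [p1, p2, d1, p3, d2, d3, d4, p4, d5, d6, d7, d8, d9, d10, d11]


Parity bits: p1=1, p2=0, p3=1, p4=0

101100101011001


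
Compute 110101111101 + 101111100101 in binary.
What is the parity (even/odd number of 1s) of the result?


110101111101 = 3453
101111100101 = 3045
Sum = 6498 = 1100101100010
1s count = 6

even parity (6 ones in 1100101100010)


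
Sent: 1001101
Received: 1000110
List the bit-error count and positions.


XOR: 0001011

3 error(s) at position(s): 3, 5, 6


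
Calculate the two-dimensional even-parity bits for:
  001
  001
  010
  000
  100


Row parities: 11101
Column parities: 110

Row P: 11101, Col P: 110, Corner: 0


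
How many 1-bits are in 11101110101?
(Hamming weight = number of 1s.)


Counting 1s in 11101110101

8


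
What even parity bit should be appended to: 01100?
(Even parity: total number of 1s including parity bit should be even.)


Number of 1s in data: 2
Parity bit: 0

0


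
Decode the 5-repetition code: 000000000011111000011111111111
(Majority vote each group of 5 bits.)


Groups: 00000, 00000, 11111, 00001, 11111, 11111
Majority votes: 001011

001011


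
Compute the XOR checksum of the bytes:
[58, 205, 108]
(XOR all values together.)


XOR chain: 58 ^ 205 ^ 108 = 155

155


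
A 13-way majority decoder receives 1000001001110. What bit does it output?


Ones: 5 out of 13
Threshold: 7

0 (5/13 voted 1)


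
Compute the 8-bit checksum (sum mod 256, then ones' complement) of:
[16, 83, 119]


Sum = 218 mod 256 = 218
Complement = 37

37


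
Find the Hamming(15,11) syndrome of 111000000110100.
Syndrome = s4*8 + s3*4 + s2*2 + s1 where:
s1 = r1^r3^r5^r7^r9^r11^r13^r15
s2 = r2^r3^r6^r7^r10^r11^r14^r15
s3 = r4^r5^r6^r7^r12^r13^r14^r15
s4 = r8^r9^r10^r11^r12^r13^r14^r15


s1=0, s2=0, s3=1, s4=1

Syndrome = 12 (error at position 12)


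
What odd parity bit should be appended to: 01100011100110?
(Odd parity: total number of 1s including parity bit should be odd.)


Number of 1s in data: 7
Parity bit: 0

0


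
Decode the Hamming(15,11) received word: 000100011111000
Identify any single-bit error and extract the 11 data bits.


Syndrome = 8: error at position 8

Data: 00001111000 (corrected bit 8)


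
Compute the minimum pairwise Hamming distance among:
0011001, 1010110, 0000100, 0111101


Comparing all pairs, minimum distance: 2
Can detect 1 errors, correct 0 errors

2


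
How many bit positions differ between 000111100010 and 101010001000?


XOR: 101101101010
Count of 1s: 7

7


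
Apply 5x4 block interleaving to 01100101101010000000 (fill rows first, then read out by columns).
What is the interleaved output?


Matrix:
  0110
  0101
  1010
  1000
  0000
Read columns: 00110110001010001000

00110110001010001000


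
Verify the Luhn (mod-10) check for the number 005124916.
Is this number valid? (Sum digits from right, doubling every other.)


Luhn sum = 34
34 mod 10 = 4

Invalid (Luhn sum mod 10 = 4)


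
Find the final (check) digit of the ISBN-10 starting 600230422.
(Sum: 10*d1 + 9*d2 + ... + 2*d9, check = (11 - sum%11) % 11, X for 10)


Weighted sum: 118
118 mod 11 = 8

Check digit: 3


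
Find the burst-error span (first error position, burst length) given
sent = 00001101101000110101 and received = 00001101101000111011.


XOR: 00000000000000001110

Burst at position 16, length 3


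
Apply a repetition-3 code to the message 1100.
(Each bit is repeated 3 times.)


Each bit -> 3 copies

111111000000


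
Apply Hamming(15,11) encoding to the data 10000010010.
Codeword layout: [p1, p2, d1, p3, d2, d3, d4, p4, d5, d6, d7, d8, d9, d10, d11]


Parity bits: p1=0, p2=1, p3=1, p4=0

011100000010010


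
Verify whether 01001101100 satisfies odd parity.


Number of 1s: 5

Yes, parity is correct (5 ones)


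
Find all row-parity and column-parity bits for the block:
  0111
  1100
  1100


Row parities: 100
Column parities: 0111

Row P: 100, Col P: 0111, Corner: 1


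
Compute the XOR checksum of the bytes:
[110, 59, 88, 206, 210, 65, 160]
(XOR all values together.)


XOR chain: 110 ^ 59 ^ 88 ^ 206 ^ 210 ^ 65 ^ 160 = 240

240


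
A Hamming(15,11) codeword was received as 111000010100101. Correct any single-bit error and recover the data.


Syndrome = 0: no error detected

Data: 10000100101 (no errors)


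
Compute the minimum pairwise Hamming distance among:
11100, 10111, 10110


Comparing all pairs, minimum distance: 1
Can detect 0 errors, correct 0 errors

1


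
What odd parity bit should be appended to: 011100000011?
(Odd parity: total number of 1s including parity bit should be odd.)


Number of 1s in data: 5
Parity bit: 0

0


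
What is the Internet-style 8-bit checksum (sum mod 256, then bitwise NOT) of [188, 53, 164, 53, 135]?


Sum = 593 mod 256 = 81
Complement = 174

174


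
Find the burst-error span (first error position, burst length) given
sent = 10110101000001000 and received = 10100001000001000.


XOR: 00010100000000000

Burst at position 3, length 3


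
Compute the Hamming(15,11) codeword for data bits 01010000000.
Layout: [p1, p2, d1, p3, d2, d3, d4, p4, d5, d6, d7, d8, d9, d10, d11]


Parity bits: p1=0, p2=1, p3=0, p4=0

010010100000000


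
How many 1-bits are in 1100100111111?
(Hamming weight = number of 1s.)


Counting 1s in 1100100111111

9


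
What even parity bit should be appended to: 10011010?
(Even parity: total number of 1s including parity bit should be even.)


Number of 1s in data: 4
Parity bit: 0

0


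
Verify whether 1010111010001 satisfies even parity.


Number of 1s: 7

No, parity error (7 ones)


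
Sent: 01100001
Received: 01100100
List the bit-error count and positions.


XOR: 00000101

2 error(s) at position(s): 5, 7


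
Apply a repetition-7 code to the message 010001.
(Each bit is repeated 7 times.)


Each bit -> 7 copies

000000011111110000000000000000000001111111


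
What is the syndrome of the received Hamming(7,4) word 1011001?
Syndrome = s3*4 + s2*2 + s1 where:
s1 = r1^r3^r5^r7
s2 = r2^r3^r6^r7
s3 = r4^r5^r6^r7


s1=1, s2=0, s3=0

Syndrome = 1 (error at position 1)


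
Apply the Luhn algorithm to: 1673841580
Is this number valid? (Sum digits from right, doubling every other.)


Luhn sum = 41
41 mod 10 = 1

Invalid (Luhn sum mod 10 = 1)


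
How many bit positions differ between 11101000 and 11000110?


XOR: 00101110
Count of 1s: 4

4


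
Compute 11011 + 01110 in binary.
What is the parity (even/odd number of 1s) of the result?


11011 = 27
01110 = 14
Sum = 41 = 101001
1s count = 3

odd parity (3 ones in 101001)


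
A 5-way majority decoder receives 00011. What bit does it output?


Ones: 2 out of 5
Threshold: 3

0 (2/5 voted 1)


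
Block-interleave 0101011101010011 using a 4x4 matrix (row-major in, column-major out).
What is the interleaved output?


Matrix:
  0101
  0111
  0101
  0011
Read columns: 0000111001011111

0000111001011111


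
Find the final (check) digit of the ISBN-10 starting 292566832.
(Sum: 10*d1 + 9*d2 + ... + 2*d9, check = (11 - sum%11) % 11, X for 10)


Weighted sum: 263
263 mod 11 = 10

Check digit: 1


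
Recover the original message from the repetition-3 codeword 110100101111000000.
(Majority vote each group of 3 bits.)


Groups: 110, 100, 101, 111, 000, 000
Majority votes: 101100

101100


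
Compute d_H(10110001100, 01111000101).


XOR: 11001001001
Count of 1s: 5

5


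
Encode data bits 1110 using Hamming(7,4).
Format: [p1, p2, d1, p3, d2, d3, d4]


Parity bits: p1=0, p2=0, p3=0

0010110


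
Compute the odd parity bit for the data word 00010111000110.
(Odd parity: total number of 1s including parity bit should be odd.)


Number of 1s in data: 6
Parity bit: 1

1


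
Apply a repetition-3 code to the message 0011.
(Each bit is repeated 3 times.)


Each bit -> 3 copies

000000111111


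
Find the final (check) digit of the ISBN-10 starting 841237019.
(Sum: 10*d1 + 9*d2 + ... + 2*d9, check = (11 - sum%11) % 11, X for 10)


Weighted sum: 212
212 mod 11 = 3

Check digit: 8


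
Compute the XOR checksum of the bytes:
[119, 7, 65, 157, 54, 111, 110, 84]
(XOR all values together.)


XOR chain: 119 ^ 7 ^ 65 ^ 157 ^ 54 ^ 111 ^ 110 ^ 84 = 207

207


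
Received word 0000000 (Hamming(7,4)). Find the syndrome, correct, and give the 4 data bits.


Syndrome = 0: no error detected

Data: 0000 (no errors)


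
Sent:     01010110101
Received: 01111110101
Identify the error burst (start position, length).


XOR: 00101000000

Burst at position 2, length 3


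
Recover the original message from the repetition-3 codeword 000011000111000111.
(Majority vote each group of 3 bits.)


Groups: 000, 011, 000, 111, 000, 111
Majority votes: 010101

010101


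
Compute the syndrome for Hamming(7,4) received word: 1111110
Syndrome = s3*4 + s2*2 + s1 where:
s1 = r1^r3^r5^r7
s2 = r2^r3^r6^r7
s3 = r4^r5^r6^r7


s1=1, s2=1, s3=1

Syndrome = 7 (error at position 7)


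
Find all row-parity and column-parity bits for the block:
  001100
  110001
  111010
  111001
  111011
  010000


Row parities: 010011
Column parities: 010101

Row P: 010011, Col P: 010101, Corner: 1


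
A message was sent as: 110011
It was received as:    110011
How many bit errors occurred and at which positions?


XOR: 000000

0 errors (received matches sent)


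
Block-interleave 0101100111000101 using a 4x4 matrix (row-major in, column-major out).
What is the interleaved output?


Matrix:
  0101
  1001
  1100
  0101
Read columns: 0110101100001101

0110101100001101


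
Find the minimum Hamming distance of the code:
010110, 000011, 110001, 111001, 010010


Comparing all pairs, minimum distance: 1
Can detect 0 errors, correct 0 errors

1


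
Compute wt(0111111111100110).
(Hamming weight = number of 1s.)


Counting 1s in 0111111111100110

12


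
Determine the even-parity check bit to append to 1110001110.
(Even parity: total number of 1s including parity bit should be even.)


Number of 1s in data: 6
Parity bit: 0

0


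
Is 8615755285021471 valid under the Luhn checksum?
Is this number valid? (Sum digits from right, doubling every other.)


Luhn sum = 59
59 mod 10 = 9

Invalid (Luhn sum mod 10 = 9)


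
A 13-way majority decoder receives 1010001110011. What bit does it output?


Ones: 7 out of 13
Threshold: 7

1 (7/13 voted 1)


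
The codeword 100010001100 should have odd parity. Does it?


Number of 1s: 4

No, parity error (4 ones)


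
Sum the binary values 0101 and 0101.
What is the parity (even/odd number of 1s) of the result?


0101 = 5
0101 = 5
Sum = 10 = 1010
1s count = 2

even parity (2 ones in 1010)


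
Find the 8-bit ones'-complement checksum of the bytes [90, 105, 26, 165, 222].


Sum = 608 mod 256 = 96
Complement = 159

159


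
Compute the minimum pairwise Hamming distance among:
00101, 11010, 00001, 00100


Comparing all pairs, minimum distance: 1
Can detect 0 errors, correct 0 errors

1


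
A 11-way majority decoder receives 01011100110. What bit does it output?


Ones: 6 out of 11
Threshold: 6

1 (6/11 voted 1)


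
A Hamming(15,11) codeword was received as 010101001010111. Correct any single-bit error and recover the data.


Syndrome = 14: error at position 14

Data: 00101010101 (corrected bit 14)


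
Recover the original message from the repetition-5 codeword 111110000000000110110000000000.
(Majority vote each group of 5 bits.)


Groups: 11111, 00000, 00000, 11011, 00000, 00000
Majority votes: 100100

100100


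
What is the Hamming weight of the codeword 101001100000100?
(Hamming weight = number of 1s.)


Counting 1s in 101001100000100

5


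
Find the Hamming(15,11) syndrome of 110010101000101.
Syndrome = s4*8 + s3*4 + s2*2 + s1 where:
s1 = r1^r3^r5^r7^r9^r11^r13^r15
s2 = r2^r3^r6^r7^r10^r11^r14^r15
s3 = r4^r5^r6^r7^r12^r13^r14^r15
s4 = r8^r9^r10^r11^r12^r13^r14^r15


s1=0, s2=1, s3=0, s4=1

Syndrome = 10 (error at position 10)


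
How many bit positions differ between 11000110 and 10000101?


XOR: 01000011
Count of 1s: 3

3


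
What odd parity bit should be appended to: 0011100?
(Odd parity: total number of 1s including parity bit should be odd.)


Number of 1s in data: 3
Parity bit: 0

0


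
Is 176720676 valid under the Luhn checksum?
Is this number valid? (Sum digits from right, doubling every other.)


Luhn sum = 36
36 mod 10 = 6

Invalid (Luhn sum mod 10 = 6)


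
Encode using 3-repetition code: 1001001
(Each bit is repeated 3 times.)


Each bit -> 3 copies

111000000111000000111


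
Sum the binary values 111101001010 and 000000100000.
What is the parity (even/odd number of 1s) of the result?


111101001010 = 3914
000000100000 = 32
Sum = 3946 = 111101101010
1s count = 8

even parity (8 ones in 111101101010)


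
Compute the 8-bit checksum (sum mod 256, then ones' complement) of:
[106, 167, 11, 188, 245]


Sum = 717 mod 256 = 205
Complement = 50

50


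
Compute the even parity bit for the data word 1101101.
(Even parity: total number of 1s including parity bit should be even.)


Number of 1s in data: 5
Parity bit: 1

1


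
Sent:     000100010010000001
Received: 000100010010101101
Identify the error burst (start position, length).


XOR: 000000000000101100

Burst at position 12, length 4
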